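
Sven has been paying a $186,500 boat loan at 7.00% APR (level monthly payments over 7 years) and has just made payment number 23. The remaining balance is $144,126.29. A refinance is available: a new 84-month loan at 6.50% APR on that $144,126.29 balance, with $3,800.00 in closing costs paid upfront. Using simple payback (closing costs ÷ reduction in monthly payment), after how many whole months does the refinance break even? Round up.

Current payment = 186,500 × 7%/12 / (1 − (1+0.0058333)^−84) = $2,814.78.
Refinanced payment = 144,126.29 × 0.0054167 / (1 − (1+0.0054167)^−84) = $2,140.19.
Monthly savings = $2,814.78 − $2,140.19 = $674.59.
Break-even = $3,800.00 / $674.59 = 5.63 → 6 months.

6 months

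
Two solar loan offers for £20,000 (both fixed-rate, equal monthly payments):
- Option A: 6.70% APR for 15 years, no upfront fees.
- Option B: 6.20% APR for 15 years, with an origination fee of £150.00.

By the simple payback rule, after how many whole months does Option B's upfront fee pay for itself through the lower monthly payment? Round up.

28 months

Option A: monthly rate = 6.7%/12 = 0.0055833; payment = 20,000 × 0.0055833 / (1 − (1+0.0055833)^−180) = £176.43.
Option B: monthly rate = 6.2%/12 = 0.0051667; payment = 20,000 × 0.0051667 / (1 − (1+0.0051667)^−180) = £170.94.
Monthly savings = £176.43 − £170.94 = £5.49.
Break-even = £150.00 / £5.49 = 27.32 → 28 months.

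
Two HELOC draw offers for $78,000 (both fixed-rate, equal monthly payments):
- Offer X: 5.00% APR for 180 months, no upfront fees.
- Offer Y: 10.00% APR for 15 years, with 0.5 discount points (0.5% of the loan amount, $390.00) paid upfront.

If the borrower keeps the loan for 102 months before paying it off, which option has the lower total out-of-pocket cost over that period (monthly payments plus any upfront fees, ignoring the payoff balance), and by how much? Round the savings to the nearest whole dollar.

Offer X by $22,970

Offer X: monthly rate = 5%/12 = 0.0041667; payment = 78,000 × 0.0041667 / (1 − (1+0.0041667)^−180) = $616.82.
Offer Y: at 10.00% the monthly rate is 0.0083333, so the payment is 78,000 × 0.0083333 / (1 − 1.0083333^−180) = $838.19.
Over 102 months: Offer X costs 102 × $616.82 = $62,915.64; Offer Y costs 102 × $838.19 + $390.00 = $85,885.38.
Offer X is cheaper by $85,885.38 − $62,915.64 = $22,969.74.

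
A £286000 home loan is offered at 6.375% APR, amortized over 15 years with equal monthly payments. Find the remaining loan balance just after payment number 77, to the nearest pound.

With monthly rate i = 6.375%/12 = 0.0053125, the balance after k of n payments is P · [(1+i)^n − (1+i)^k] / [(1+i)^n − 1].
(1+0.0053125)^180 = 2.59534361 and (1+0.0053125)^77 = 1.50377673, so the balance is 286,000 × (2.59534361 − 1.50377673) / (2.59534361 − 1) = £195,687.08.

£195,687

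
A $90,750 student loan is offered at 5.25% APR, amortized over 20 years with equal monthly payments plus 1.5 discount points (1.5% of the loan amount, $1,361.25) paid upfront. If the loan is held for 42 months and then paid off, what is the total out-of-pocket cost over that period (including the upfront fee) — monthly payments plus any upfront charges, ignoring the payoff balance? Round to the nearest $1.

$27,045

Monthly rate = 5.25%/12 = 0.0043750; payment = 90,750 × 0.0043750 / (1 − (1+0.0043750)^−240) = $611.51.
Total outlay = 42 × $611.51 + $1,361.25 = $27,044.67.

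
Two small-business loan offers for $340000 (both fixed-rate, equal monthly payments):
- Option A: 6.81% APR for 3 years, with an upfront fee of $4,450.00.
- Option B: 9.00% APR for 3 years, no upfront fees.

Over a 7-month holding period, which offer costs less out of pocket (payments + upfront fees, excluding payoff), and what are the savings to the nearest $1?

Option A: monthly rate = 6.81%/12 = 0.0056750; payment = 340,000 × 0.0056750 / (1 − (1+0.0056750)^−36) = $10,468.70.
Option B: at 9.00% the monthly rate is 0.0075000, so the payment is 340,000 × 0.0075000 / (1 − 1.0075000^−36) = $10,811.91.
Over 7 months: Option A costs 7 × $10,468.70 + $4,450.00 = $77,730.90; Option B costs 7 × $10,811.91 = $75,683.37.
Option B is cheaper by $77,730.90 − $75,683.37 = $2,047.53.

Option B by $2,048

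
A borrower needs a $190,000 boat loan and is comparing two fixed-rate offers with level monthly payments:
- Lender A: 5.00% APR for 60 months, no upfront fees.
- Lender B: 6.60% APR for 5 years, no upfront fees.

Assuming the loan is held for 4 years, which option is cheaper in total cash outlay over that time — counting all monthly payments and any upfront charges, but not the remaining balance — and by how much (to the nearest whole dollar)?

Lender A: monthly rate = 5%/12 = 0.0041667; payment = 190,000 × 0.0041667 / (1 − (1+0.0041667)^−60) = $3,585.53.
Lender B: at 6.60% the monthly rate is 0.0055000, so the payment is 190,000 × 0.0055000 / (1 − 1.0055000^−60) = $3,726.47.
Over 48 months: Lender A costs 48 × $3,585.53 = $172,105.44; Lender B costs 48 × $3,726.47 = $178,870.56.
Lender A is cheaper by $178,870.56 − $172,105.44 = $6,765.12.

Lender A by $6,765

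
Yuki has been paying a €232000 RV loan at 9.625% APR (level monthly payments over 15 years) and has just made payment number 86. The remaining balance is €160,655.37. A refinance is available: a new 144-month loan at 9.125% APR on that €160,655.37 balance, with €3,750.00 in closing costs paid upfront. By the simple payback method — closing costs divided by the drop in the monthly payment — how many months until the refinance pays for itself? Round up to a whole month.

7 months

Current payment = 232,000 × 9.625%/12 / (1 − (1+0.0080208)^−180) = €2,440.13.
Refinanced payment = 160,655.37 × 0.0076042 / (1 − (1+0.0076042)^−144) = €1,839.64.
Monthly savings = €2,440.13 − €1,839.64 = €600.49.
Break-even = €3,750.00 / €600.49 = 6.24 → 7 months.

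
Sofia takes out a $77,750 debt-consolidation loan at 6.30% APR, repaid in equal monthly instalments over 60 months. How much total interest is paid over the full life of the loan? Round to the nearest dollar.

$13,090

Monthly rate = 6.3%/12 = 0.0052500; payment = 77,750 × 0.0052500 / (1 − (1+0.0052500)^−60) = $1,514.00.
Total paid = 60 × $1,514.00 = $90,840.00; interest = $90,840.00 − $77,750 = $13,090.00.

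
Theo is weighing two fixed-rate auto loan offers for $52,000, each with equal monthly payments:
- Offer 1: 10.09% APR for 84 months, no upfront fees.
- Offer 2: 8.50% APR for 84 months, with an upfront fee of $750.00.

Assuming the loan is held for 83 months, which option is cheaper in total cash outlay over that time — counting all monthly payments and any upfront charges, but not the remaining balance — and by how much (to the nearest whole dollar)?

Offer 2 by $2,751

Offer 1: monthly rate = 10.09%/12 = 0.0084083; payment = 52,000 × 0.0084083 / (1 − (1+0.0084083)^−84) = $865.68.
Offer 2: monthly rate = 8.5%/12 = 0.0070833; payment = 52,000 × 0.0070833 / (1 − (1+0.0070833)^−84) = $823.50.
Over 83 months: Offer 1 costs 83 × $865.68 = $71,851.44; Offer 2 costs 83 × $823.50 + $750.00 = $69,100.50.
Offer 2 is cheaper by $71,851.44 − $69,100.50 = $2,750.94.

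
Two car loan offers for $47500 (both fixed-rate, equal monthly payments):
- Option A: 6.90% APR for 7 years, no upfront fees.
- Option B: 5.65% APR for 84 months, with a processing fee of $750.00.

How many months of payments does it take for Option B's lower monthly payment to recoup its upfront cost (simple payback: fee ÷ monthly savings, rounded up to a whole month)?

27 months

Option A: monthly rate = 6.9%/12 = 0.0057500; payment = 47,500 × 0.0057500 / (1 − (1+0.0057500)^−84) = $714.58.
Option B: at 5.65% the monthly rate is 0.0047083, so the payment is 47,500 × 0.0047083 / (1 − 1.0047083^−84) = $685.96.
Monthly savings = $714.58 − $685.96 = $28.62.
Break-even = $750.00 / $28.62 = 26.21 → 27 months.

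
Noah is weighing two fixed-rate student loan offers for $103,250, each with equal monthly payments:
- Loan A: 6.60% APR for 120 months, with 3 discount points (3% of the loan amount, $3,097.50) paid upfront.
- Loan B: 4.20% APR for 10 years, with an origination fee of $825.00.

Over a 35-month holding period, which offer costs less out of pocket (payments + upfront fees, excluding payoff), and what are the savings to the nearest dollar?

Loan A: monthly rate = 6.6%/12 = 0.0055000; payment = 103,250 × 0.0055000 / (1 − (1+0.0055000)^−120) = $1,177.64.
Loan B: at 4.20% the monthly rate is 0.0035000, so the payment is 103,250 × 0.0035000 / (1 − 1.0035000^−120) = $1,055.20.
Over 35 months: Loan A costs 35 × $1,177.64 + $3,097.50 = $44,314.90; Loan B costs 35 × $1,055.20 + $825.00 = $37,757.00.
Loan B is cheaper by $44,314.90 − $37,757.00 = $6,557.90.

Loan B by $6,558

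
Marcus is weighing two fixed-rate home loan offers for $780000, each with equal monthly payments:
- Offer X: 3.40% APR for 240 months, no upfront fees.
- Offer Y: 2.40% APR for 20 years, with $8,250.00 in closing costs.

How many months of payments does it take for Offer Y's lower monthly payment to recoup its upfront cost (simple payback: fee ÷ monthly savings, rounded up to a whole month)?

22 months

Offer X: at 3.40% the monthly rate is 0.0028333, so the payment is 780,000 × 0.0028333 / (1 − 1.0028333^−240) = $4,483.71.
Offer Y: monthly rate = 2.4%/12 = 0.0020000; payment = 780,000 × 0.0020000 / (1 − (1+0.0020000)^−240) = $4,095.35.
Monthly savings = $4,483.71 − $4,095.35 = $388.36.
Break-even = $8,250.00 / $388.36 = 21.24 → 22 months.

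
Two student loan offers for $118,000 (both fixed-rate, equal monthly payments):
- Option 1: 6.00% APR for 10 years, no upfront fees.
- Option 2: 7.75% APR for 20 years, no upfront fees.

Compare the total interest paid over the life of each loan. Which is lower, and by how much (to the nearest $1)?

Option 1: monthly rate = 6%/12 = 0.0050000; payment = 118,000 × 0.0050000 / (1 − (1+0.0050000)^−120) = $1,310.04.
Total interest on Option 1 = 120 × $1,310.04 − $118,000 = $39,204.80.
Option 2: monthly rate = 7.75%/12 = 0.0064583; payment = 118,000 × 0.0064583 / (1 − (1+0.0064583)^−240) = $968.72.
Total interest on Option 2 = 240 × $968.72 − $118,000 = $114,492.80.
Option 1 is lower by $75,288.00.

Option 1 by $75,288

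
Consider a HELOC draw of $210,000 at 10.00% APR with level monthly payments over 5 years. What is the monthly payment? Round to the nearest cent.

$4,461.88

At 10.00% the monthly rate is 0.0083333, so the payment is 210,000 × 0.0083333 / (1 − 1.0083333^−60) = $4,461.88.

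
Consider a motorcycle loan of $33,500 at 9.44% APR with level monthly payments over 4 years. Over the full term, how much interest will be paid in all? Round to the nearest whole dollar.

$6,852

Monthly rate = 9.44%/12 = 0.0078667; payment = 33,500 × 0.0078667 / (1 − (1+0.0078667)^−48) = $840.67.
Total paid = 48 × $840.67 = $40,352.16; interest = $40,352.16 − $33,500 = $6,852.16.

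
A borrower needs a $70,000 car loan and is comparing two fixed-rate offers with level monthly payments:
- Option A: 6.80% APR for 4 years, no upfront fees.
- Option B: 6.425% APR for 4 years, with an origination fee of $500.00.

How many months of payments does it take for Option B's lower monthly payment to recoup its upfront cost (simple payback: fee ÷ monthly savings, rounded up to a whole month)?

Option A: at 6.80% the monthly rate is 0.0056667, so the payment is 70,000 × 0.0056667 / (1 − 1.0056667^−48) = $1,669.75.
Option B: monthly rate = 6.425%/12 = 0.0053542; payment = 70,000 × 0.0053542 / (1 − (1+0.0053542)^−48) = $1,657.63.
Monthly savings = $1,669.75 − $1,657.63 = $12.12.
Break-even = $500.00 / $12.12 = 41.25 → 42 months.

42 months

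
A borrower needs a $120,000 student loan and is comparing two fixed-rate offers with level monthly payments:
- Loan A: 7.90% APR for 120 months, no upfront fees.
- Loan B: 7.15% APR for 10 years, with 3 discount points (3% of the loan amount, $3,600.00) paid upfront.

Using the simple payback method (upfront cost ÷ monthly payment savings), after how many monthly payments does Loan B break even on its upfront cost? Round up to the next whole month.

Loan A: at 7.90% the monthly rate is 0.0065833, so the payment is 120,000 × 0.0065833 / (1 − 1.0065833^−120) = $1,449.60.
Loan B: monthly rate = 7.15%/12 = 0.0059583; payment = 120,000 × 0.0059583 / (1 − (1+0.0059583)^−120) = $1,402.60.
Monthly savings = $1,449.60 − $1,402.60 = $47.00.
Break-even = $3,600.00 / $47.00 = 76.60 → 77 months.

77 months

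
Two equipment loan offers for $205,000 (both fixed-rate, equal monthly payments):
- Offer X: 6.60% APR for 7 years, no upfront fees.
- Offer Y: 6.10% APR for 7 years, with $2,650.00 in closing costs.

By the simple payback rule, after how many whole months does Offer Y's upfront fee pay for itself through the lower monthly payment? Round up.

54 months

Offer X: at 6.60% the monthly rate is 0.0055000, so the payment is 205,000 × 0.0055000 / (1 − 1.0055000^−84) = $3,054.07.
Offer Y: at 6.10% the monthly rate is 0.0050833, so the payment is 205,000 × 0.0050833 / (1 − 1.0050833^−84) = $3,004.59.
Monthly savings = $3,054.07 − $3,004.59 = $49.48.
Break-even = $2,650.00 / $49.48 = 53.56 → 54 months.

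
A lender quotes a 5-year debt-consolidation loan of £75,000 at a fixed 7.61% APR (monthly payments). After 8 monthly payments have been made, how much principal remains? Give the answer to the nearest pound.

£66,565

With monthly rate i = 7.61%/12 = 0.0063417, the balance after k of n payments is P · [(1+i)^n − (1+i)^k] / [(1+i)^n − 1].
(1+0.0063417)^60 = 1.46125927 and (1+0.0063417)^8 = 1.05187380, so the balance is 75,000 × (1.46125927 − 1.05187380) / (1.46125927 − 1) = £66,565.41.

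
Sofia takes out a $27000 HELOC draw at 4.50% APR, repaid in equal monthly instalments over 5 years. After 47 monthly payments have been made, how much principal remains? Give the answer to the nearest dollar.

With monthly rate i = 4.5%/12 = 0.0037500, the balance after k of n payments is P · [(1+i)^n − (1+i)^k] / [(1+i)^n − 1].
(1+0.0037500)^60 = 1.25179582 and (1+0.0037500)^47 = 1.19234309, so the balance is 27,000 × (1.25179582 − 1.19234309) / (1.25179582 − 1) = $6,375.10.

$6,375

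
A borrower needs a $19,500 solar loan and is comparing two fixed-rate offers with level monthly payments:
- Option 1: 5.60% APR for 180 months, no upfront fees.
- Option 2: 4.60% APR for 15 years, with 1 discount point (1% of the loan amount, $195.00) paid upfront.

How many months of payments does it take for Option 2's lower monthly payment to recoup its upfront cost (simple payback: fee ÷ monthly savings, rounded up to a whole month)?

20 months

Option 1: at 5.60% the monthly rate is 0.0046667, so the payment is 19,500 × 0.0046667 / (1 − 1.0046667^−180) = $160.37.
Option 2: at 4.60% the monthly rate is 0.0038333, so the payment is 19,500 × 0.0038333 / (1 − 1.0038333^−180) = $150.17.
Monthly savings = $160.37 − $150.17 = $10.20.
Break-even = $195.00 / $10.20 = 19.12 → 20 months.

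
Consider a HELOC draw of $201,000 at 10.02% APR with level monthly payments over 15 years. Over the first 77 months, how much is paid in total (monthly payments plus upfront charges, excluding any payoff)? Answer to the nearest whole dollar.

$166,506

Monthly rate = 10.02%/12 = 0.0083500; payment = 201,000 × 0.0083500 / (1 − (1+0.0083500)^−180) = $2,162.42.
Total outlay = 77 × $2,162.42 = $166,506.34.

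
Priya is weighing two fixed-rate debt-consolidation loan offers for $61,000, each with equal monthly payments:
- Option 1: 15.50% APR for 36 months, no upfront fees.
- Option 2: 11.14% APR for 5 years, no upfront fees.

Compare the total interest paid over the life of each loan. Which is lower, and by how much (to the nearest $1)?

Option 1 by $3,169

Option 1: monthly rate = 15.5%/12 = 0.0129167; payment = 61,000 × 0.0129167 / (1 − (1+0.0129167)^−36) = $2,129.55.
Total interest on Option 1 = 36 × $2,129.55 − $61,000 = $15,663.80.
Option 2: monthly rate = 11.14%/12 = 0.0092833; payment = 61,000 × 0.0092833 / (1 − (1+0.0092833)^−60) = $1,330.55.
Total interest on Option 2 = 60 × $1,330.55 − $61,000 = $18,833.00.
Option 1 is lower by $3,169.20.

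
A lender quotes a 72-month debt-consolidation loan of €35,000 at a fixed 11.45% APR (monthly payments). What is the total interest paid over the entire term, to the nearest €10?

€13,550

At 11.45% the monthly rate is 0.0095417, so the payment is 35,000 × 0.0095417 / (1 − 1.0095417^−72) = €674.29.
Total paid = 72 × €674.29 = €48,548.88; interest = €48,548.88 − €35,000 = €13,548.88.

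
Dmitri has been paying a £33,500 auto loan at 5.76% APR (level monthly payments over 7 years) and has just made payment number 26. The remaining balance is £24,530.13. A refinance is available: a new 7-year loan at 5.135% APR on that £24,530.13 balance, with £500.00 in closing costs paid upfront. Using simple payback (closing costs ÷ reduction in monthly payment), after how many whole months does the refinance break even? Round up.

Current payment = 33,500 × 5.76%/12 / (1 − (1+0.0048000)^−84) = £485.54.
Refinanced payment = 24,530.13 × 0.0042792 / (1 − (1+0.0042792)^−84) = £348.26.
Monthly savings = £485.54 − £348.26 = £137.28.
Break-even = £500.00 / £137.28 = 3.64 → 4 months.

4 months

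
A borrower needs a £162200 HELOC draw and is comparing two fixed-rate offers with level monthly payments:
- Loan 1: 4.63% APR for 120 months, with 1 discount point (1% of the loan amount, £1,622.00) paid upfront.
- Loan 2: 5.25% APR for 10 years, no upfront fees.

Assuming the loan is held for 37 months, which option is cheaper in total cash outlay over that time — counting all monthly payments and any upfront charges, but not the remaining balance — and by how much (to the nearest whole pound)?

Loan 1: at 4.63% the monthly rate is 0.0038583, so the payment is 162,200 × 0.0038583 / (1 − 1.0038583^−120) = £1,691.20.
Loan 2: at 5.25% the monthly rate is 0.0043750, so the payment is 162,200 × 0.0043750 / (1 − 1.0043750^−120) = £1,740.27.
Over 37 months: Loan 1 costs 37 × £1,691.20 + £1,622.00 = £64,196.40; Loan 2 costs 37 × £1,740.27 = £64,389.99.
Loan 1 is cheaper by £64,389.99 − £64,196.40 = £193.59.

Loan 1 by £194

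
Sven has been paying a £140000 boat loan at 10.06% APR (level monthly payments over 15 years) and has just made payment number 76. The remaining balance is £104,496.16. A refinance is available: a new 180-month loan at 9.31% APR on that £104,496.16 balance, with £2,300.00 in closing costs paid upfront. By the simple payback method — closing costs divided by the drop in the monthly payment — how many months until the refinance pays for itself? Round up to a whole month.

Current payment = 140,000 × 10.06%/12 / (1 − (1+0.0083833)^−180) = £1,509.59.
Refinanced payment = 104,496.16 × 0.0077583 / (1 − (1+0.0077583)^−180) = £1,079.23.
Monthly savings = £1,509.59 − £1,079.23 = £430.36.
Break-even = £2,300.00 / £430.36 = 5.34 → 6 months.

6 months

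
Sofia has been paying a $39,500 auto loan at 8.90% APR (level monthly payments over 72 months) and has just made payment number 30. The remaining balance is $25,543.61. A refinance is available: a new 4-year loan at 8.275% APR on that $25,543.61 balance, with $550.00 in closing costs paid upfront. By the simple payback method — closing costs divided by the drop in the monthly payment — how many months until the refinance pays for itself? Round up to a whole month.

7 months

Current payment = 39,500 × 8.9%/12 / (1 − (1+0.0074167)^−72) = $710.05.
Refinanced payment = 25,543.61 × 0.0068958 / (1 − (1+0.0068958)^−48) = $626.90.
Monthly savings = $710.05 − $626.90 = $83.15.
Break-even = $550.00 / $83.15 = 6.61 → 7 months.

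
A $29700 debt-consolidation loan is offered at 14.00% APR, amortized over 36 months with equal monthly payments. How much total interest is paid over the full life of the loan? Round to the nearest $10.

At 14.00% the monthly rate is 0.0116667, so the payment is 29,700 × 0.0116667 / (1 − 1.0116667^−36) = $1,015.08.
Total paid = 36 × $1,015.08 = $36,542.88; interest = $36,542.88 − $29,700 = $6,842.88.

$6,840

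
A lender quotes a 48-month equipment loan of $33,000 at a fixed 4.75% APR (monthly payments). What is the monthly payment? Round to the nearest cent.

$756.24

At 4.75% the monthly rate is 0.0039583, so the payment is 33,000 × 0.0039583 / (1 − 1.0039583^−48) = $756.24.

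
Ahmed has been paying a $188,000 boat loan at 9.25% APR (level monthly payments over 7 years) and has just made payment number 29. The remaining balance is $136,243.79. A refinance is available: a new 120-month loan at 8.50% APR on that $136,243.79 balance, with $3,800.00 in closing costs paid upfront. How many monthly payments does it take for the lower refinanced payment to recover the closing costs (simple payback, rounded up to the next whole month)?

3 months

Current payment = 188,000 × 9.25%/12 / (1 − (1+0.0077083)^−84) = $3,048.65.
Refinanced payment = 136,243.79 × 0.0070833 / (1 − (1+0.0070833)^−120) = $1,689.23.
Monthly savings = $3,048.65 − $1,689.23 = $1,359.42.
Break-even = $3,800.00 / $1,359.42 = 2.80 → 3 months.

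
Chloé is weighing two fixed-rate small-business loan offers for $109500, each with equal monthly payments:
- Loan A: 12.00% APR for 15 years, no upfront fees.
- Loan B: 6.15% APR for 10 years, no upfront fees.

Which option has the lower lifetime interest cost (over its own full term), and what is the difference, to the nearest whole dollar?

Loan B by $89,680

Loan A: monthly rate = 12%/12 = 0.0100000; payment = 109,500 × 0.0100000 / (1 − (1+0.0100000)^−180) = $1,314.18.
Total interest on Loan A = 180 × $1,314.18 − $109,500 = $127,052.40.
Loan B: at 6.15% the monthly rate is 0.0051250, so the payment is 109,500 × 0.0051250 / (1 − 1.0051250^−120) = $1,223.94.
Total interest on Loan B = 120 × $1,223.94 − $109,500 = $37,372.80.
Loan B is lower by $89,679.60.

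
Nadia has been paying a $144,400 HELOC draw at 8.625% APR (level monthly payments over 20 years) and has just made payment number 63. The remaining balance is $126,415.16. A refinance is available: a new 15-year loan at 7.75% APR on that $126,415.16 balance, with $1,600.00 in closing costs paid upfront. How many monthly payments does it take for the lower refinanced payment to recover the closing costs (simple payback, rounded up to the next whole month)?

22 months

Current payment = 144,400 × 8.625%/12 / (1 − (1+0.0071875)^−240) = $1,264.58.
Refinanced payment = 126,415.16 × 0.0064583 / (1 − (1+0.0064583)^−180) = $1,189.92.
Monthly savings = $1,264.58 − $1,189.92 = $74.66.
Break-even = $1,600.00 / $74.66 = 21.43 → 22 months.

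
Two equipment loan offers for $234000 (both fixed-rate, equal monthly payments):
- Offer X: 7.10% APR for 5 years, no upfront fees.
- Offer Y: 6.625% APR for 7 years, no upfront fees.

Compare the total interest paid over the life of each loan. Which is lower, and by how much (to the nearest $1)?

Offer X: monthly rate = 7.1%/12 = 0.0059167; payment = 234,000 × 0.0059167 / (1 − (1+0.0059167)^−60) = $4,644.53.
Total interest on Offer X = 60 × $4,644.53 − $234,000 = $44,671.80.
Offer Y: at 6.625% the monthly rate is 0.0055208, so the payment is 234,000 × 0.0055208 / (1 − 1.0055208^−84) = $3,488.95.
Total interest on Offer Y = 84 × $3,488.95 − $234,000 = $59,071.80.
Offer X is lower by $14,400.00.

Offer X by $14,400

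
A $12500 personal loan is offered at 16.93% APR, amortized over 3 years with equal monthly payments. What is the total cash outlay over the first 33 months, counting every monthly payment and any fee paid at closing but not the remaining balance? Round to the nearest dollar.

$14,692

Monthly rate = 16.93%/12 = 0.0141083; payment = 12,500 × 0.0141083 / (1 − (1+0.0141083)^−36) = $445.22.
Total outlay = 33 × $445.22 = $14,692.26.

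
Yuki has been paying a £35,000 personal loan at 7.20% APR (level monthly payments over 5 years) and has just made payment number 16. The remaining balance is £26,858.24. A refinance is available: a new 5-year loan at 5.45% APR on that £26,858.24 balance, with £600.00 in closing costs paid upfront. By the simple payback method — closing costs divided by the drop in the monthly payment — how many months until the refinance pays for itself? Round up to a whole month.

Current payment = 35,000 × 7.2%/12 / (1 − (1+0.0060000)^−60) = £696.35.
Refinanced payment = 26,858.24 × 0.0045417 / (1 − (1+0.0045417)^−60) = £512.40.
Monthly savings = £696.35 − £512.40 = £183.95.
Break-even = £600.00 / £183.95 = 3.26 → 4 months.

4 months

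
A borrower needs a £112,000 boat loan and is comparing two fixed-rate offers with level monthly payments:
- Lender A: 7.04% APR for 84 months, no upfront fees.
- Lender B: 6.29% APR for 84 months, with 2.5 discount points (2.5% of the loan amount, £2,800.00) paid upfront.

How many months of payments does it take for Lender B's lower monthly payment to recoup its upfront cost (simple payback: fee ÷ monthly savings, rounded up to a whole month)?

Lender A: monthly rate = 7.04%/12 = 0.0058667; payment = 112,000 × 0.0058667 / (1 − (1+0.0058667)^−84) = £1,692.57.
Lender B: monthly rate = 6.29%/12 = 0.0052417; payment = 112,000 × 0.0052417 / (1 − (1+0.0052417)^−84) = £1,651.77.
Monthly savings = £1,692.57 − £1,651.77 = £40.80.
Break-even = £2,800.00 / £40.80 = 68.63 → 69 months.

69 months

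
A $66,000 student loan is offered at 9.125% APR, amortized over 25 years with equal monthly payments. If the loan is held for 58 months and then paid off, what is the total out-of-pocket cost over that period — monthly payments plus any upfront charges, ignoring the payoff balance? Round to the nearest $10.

Monthly rate = 9.125%/12 = 0.0076042; payment = 66,000 × 0.0076042 / (1 − (1+0.0076042)^−300) = $559.53.
Total outlay = 58 × $559.53 = $32,452.74.

$32,450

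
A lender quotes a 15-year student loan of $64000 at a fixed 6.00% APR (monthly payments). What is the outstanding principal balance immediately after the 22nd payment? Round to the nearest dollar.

$58,896

With monthly rate i = 6%/12 = 0.0050000, the balance after k of n payments is P · [(1+i)^n − (1+i)^k] / [(1+i)^n − 1].
(1+0.0050000)^180 = 2.45409356 and (1+0.0050000)^22 = 1.11597216, so the balance is 64,000 × (2.45409356 − 1.11597216) / (2.45409356 − 1) = $58,895.64.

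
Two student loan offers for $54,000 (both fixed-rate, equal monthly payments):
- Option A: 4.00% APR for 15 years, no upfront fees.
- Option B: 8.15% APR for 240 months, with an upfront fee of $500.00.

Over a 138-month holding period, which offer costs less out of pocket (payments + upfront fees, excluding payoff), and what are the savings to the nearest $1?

Option A by $8,407

Option A: at 4.00% the monthly rate is 0.0033333, so the payment is 54,000 × 0.0033333 / (1 − 1.0033333^−180) = $399.43.
Option B: monthly rate = 8.15%/12 = 0.0067917; payment = 54,000 × 0.0067917 / (1 − (1+0.0067917)^−240) = $456.73.
Over 138 months: Option A costs 138 × $399.43 = $55,121.34; Option B costs 138 × $456.73 + $500.00 = $63,528.74.
Option A is cheaper by $63,528.74 − $55,121.34 = $8,407.40.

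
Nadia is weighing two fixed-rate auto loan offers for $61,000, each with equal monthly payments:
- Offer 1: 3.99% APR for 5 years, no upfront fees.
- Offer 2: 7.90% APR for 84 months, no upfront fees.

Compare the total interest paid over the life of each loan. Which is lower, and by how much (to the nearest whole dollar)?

Offer 1: at 3.99% the monthly rate is 0.0033250, so the payment is 61,000 × 0.0033250 / (1 − 1.0033250^−60) = $1,123.13.
Total interest on Offer 1 = 60 × $1,123.13 − $61,000 = $6,387.80.
Offer 2: at 7.90% the monthly rate is 0.0065833, so the payment is 61,000 × 0.0065833 / (1 − 1.0065833^−84) = $947.72.
Total interest on Offer 2 = 84 × $947.72 − $61,000 = $18,608.48.
Offer 1 is lower by $12,220.68.

Offer 1 by $12,221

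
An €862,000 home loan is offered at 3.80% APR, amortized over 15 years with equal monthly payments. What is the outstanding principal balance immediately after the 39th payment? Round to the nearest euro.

With monthly rate i = 3.8%/12 = 0.0031667, the balance after k of n payments is P · [(1+i)^n − (1+i)^k] / [(1+i)^n − 1].
(1+0.0031667)^180 = 1.76667527 and (1+0.0031667)^39 = 1.13122925, so the balance is 862,000 × (1.76667527 − 1.13122925) / (1.76667527 − 1) = €714,454.34.

€714,454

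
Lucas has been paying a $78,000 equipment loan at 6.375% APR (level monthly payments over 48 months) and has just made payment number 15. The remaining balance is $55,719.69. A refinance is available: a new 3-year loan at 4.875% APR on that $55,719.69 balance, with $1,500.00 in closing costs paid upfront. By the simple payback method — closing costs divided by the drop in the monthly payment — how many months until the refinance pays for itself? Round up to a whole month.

Current payment = 78,000 × 6.375%/12 / (1 − (1+0.0053125)^−48) = $1,845.27.
Refinanced payment = 55,719.69 × 0.0040625 / (1 − (1+0.0040625)^−36) = $1,666.84.
Monthly savings = $1,845.27 − $1,666.84 = $178.43.
Break-even = $1,500.00 / $178.43 = 8.41 → 9 months.

9 months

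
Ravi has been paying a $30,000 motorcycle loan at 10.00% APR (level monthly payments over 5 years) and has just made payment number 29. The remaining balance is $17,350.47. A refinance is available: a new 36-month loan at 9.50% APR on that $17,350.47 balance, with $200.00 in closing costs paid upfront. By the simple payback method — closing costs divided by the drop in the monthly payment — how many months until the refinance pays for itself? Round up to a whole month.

3 months

Current payment = 30,000 × 10%/12 / (1 − (1+0.0083333)^−60) = $637.41.
Refinanced payment = 17,350.47 × 0.0079167 / (1 − (1+0.0079167)^−36) = $555.79.
Monthly savings = $637.41 − $555.79 = $81.62.
Break-even = $200.00 / $81.62 = 2.45 → 3 months.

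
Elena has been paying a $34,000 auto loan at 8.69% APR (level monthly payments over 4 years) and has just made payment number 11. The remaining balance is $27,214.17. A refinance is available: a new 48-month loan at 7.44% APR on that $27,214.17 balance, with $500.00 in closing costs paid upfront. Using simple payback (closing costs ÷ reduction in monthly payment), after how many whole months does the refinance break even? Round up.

3 months

Current payment = 34,000 × 8.69%/12 / (1 − (1+0.0072417)^−48) = $841.10.
Refinanced payment = 27,214.17 × 0.0062000 / (1 − (1+0.0062000)^−48) = $657.25.
Monthly savings = $841.10 − $657.25 = $183.85.
Break-even = $500.00 / $183.85 = 2.72 → 3 months.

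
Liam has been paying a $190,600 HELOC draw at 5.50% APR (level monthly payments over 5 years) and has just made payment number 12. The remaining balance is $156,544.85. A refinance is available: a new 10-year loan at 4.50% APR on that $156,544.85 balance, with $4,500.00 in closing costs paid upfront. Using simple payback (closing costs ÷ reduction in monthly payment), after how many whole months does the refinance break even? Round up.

Current payment = 190,600 × 5.5%/12 / (1 − (1+0.0045833)^−60) = $3,640.68.
Refinanced payment = 156,544.85 × 0.0037500 / (1 − (1+0.0037500)^−120) = $1,622.41.
Monthly savings = $3,640.68 − $1,622.41 = $2,018.27.
Break-even = $4,500.00 / $2,018.27 = 2.23 → 3 months.

3 months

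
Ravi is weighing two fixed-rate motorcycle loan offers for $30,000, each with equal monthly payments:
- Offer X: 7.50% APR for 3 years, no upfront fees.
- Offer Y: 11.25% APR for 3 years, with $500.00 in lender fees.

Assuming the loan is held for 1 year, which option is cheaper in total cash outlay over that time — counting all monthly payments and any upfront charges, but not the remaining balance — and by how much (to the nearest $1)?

Offer X by $1,130

Offer X: monthly rate = 7.5%/12 = 0.0062500; payment = 30,000 × 0.0062500 / (1 − (1+0.0062500)^−36) = $933.19.
Offer Y: at 11.25% the monthly rate is 0.0093750, so the payment is 30,000 × 0.0093750 / (1 − 1.0093750^−36) = $985.72.
Over 12 months: Offer X costs 12 × $933.19 = $11,198.28; Offer Y costs 12 × $985.72 + $500.00 = $12,328.64.
Offer X is cheaper by $12,328.64 − $11,198.28 = $1,130.36.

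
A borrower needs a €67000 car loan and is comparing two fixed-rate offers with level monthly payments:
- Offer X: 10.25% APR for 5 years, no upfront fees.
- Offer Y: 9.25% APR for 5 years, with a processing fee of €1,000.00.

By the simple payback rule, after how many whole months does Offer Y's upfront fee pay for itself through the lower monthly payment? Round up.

Offer X: monthly rate = 10.25%/12 = 0.0085417; payment = 67,000 × 0.0085417 / (1 − (1+0.0085417)^−60) = €1,431.81.
Offer Y: monthly rate = 9.25%/12 = 0.0077083; payment = 67,000 × 0.0077083 / (1 − (1+0.0077083)^−60) = €1,398.95.
Monthly savings = €1,431.81 − €1,398.95 = €32.86.
Break-even = €1,000.00 / €32.86 = 30.43 → 31 months.

31 months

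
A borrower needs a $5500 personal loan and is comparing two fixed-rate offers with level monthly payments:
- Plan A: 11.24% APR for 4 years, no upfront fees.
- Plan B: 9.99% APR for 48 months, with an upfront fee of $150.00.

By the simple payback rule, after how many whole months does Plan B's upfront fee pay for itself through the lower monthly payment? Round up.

46 months

Plan A: monthly rate = 11.24%/12 = 0.0093667; payment = 5,500 × 0.0093667 / (1 − (1+0.0093667)^−48) = $142.79.
Plan B: monthly rate = 9.99%/12 = 0.0083250; payment = 5,500 × 0.0083250 / (1 − (1+0.0083250)^−48) = $139.47.
Monthly savings = $142.79 − $139.47 = $3.32.
Break-even = $150.00 / $3.32 = 45.18 → 46 months.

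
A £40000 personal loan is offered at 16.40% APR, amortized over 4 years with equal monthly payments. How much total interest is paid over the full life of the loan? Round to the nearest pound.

£14,807

At 16.40% the monthly rate is 0.0136667, so the payment is 40,000 × 0.0136667 / (1 − 1.0136667^−48) = £1,141.82.
Total paid = 48 × £1,141.82 = £54,807.36; interest = £54,807.36 − £40,000 = £14,807.36.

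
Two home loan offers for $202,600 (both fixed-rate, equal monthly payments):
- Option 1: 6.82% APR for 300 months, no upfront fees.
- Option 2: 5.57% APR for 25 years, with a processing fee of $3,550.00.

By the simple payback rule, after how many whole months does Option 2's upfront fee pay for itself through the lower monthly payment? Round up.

Option 1: monthly rate = 6.82%/12 = 0.0056833; payment = 202,600 × 0.0056833 / (1 − (1+0.0056833)^−300) = $1,408.76.
Option 2: monthly rate = 5.57%/12 = 0.0046417; payment = 202,600 × 0.0046417 / (1 − (1+0.0046417)^−300) = $1,252.62.
Monthly savings = $1,408.76 − $1,252.62 = $156.14.
Break-even = $3,550.00 / $156.14 = 22.74 → 23 months.

23 months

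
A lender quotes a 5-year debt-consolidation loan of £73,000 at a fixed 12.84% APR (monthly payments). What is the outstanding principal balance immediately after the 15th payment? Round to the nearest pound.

With monthly rate i = 12.84%/12 = 0.0107000, the balance after k of n payments is P · [(1+i)^n − (1+i)^k] / [(1+i)^n − 1].
(1+0.0107000)^60 = 1.89380798 and (1+0.0107000)^15 = 1.17309717, so the balance is 73,000 × (1.89380798 − 1.17309717) / (1.89380798 − 1) = £58,862.63.

£58,863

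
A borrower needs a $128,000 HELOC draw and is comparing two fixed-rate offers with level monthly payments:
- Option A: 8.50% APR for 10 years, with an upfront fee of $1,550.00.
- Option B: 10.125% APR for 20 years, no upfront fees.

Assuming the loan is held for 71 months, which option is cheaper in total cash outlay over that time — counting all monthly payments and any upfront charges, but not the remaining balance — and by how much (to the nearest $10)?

Option A: monthly rate = 8.5%/12 = 0.0070833; payment = 128,000 × 0.0070833 / (1 − (1+0.0070833)^−120) = $1,587.02.
Option B: at 10.125% the monthly rate is 0.0084375, so the payment is 128,000 × 0.0084375 / (1 − 1.0084375^−240) = $1,245.85.
Over 71 months: Option A costs 71 × $1,587.02 + $1,550.00 = $114,228.42; Option B costs 71 × $1,245.85 = $88,455.35.
Option B is cheaper by $114,228.42 − $88,455.35 = $25,773.07.

Option B by $25,770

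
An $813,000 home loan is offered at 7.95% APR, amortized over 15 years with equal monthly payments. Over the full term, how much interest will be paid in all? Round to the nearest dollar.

$581,280

Monthly rate = 7.95%/12 = 0.0066250; payment = 813,000 × 0.0066250 / (1 − (1+0.0066250)^−180) = $7,746.00.
Total paid = 180 × $7,746.00 = $1,394,280.00; interest = $1,394,280.00 − $813,000 = $581,280.00.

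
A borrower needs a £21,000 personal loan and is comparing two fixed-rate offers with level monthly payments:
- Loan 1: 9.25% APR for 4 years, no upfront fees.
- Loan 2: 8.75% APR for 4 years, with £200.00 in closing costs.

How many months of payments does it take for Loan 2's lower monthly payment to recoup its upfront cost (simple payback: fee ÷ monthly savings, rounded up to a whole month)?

41 months

Loan 1: at 9.25% the monthly rate is 0.0077083, so the payment is 21,000 × 0.0077083 / (1 − 1.0077083^−48) = £525.08.
Loan 2: at 8.75% the monthly rate is 0.0072917, so the payment is 21,000 × 0.0072917 / (1 − 1.0072917^−48) = £520.10.
Monthly savings = £525.08 − £520.10 = £4.98.
Break-even = £200.00 / £4.98 = 40.16 → 41 months.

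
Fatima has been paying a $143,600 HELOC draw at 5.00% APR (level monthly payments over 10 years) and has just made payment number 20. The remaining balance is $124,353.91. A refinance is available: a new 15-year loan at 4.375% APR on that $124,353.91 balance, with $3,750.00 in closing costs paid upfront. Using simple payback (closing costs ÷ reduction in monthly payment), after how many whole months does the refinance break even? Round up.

Current payment = 143,600 × 5%/12 / (1 − (1+0.0041667)^−120) = $1,523.10.
Refinanced payment = 124,353.91 × 0.0036458 / (1 − (1+0.0036458)^−180) = $943.37.
Monthly savings = $1,523.10 − $943.37 = $579.73.
Break-even = $3,750.00 / $579.73 = 6.47 → 7 months.

7 months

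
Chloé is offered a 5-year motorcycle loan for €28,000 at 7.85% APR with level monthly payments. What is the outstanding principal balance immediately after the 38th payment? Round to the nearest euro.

€11,557

With monthly rate i = 7.85%/12 = 0.0065417, the balance after k of n payments is P · [(1+i)^n − (1+i)^k] / [(1+i)^n − 1].
(1+0.0065417)^60 = 1.47878643 and (1+0.0065417)^38 = 1.28117008, so the balance is 28,000 × (1.47878643 − 1.28117008) / (1.47878643 − 1) = €11,556.84.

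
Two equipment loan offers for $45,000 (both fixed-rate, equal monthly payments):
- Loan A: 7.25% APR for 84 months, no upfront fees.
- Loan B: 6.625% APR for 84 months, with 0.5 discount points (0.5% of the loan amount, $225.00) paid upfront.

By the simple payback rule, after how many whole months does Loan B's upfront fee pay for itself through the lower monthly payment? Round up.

17 months

Loan A: monthly rate = 7.25%/12 = 0.0060417; payment = 45,000 × 0.0060417 / (1 − (1+0.0060417)^−84) = $684.68.
Loan B: monthly rate = 6.625%/12 = 0.0055208; payment = 45,000 × 0.0055208 / (1 − (1+0.0055208)^−84) = $670.95.
Monthly savings = $684.68 − $670.95 = $13.73.
Break-even = $225.00 / $13.73 = 16.39 → 17 months.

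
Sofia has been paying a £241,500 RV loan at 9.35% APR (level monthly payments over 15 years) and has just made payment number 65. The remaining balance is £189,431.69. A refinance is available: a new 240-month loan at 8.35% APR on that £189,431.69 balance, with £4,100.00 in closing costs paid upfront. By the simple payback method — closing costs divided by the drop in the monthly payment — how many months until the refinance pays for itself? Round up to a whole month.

Current payment = 241,500 × 9.35%/12 / (1 − (1+0.0077917)^−180) = £2,499.99.
Refinanced payment = 189,431.69 × 0.0069583 / (1 − (1+0.0069583)^−240) = £1,625.99.
Monthly savings = £2,499.99 − £1,625.99 = £874.00.
Break-even = £4,100.00 / £874.00 = 4.69 → 5 months.

5 months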